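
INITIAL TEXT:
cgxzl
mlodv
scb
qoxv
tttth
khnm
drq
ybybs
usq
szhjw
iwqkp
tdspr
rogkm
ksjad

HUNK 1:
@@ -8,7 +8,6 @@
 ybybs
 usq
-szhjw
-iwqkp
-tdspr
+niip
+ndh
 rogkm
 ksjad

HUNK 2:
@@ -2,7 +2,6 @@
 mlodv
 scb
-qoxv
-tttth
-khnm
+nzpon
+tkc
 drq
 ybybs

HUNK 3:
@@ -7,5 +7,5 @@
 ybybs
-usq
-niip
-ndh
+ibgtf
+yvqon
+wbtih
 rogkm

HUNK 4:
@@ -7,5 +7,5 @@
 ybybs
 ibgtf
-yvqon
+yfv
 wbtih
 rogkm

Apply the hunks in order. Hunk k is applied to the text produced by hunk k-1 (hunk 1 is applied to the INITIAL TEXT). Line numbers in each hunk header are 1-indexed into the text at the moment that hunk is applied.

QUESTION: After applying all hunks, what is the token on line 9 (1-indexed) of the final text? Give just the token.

Hunk 1: at line 8 remove [szhjw,iwqkp,tdspr] add [niip,ndh] -> 13 lines: cgxzl mlodv scb qoxv tttth khnm drq ybybs usq niip ndh rogkm ksjad
Hunk 2: at line 2 remove [qoxv,tttth,khnm] add [nzpon,tkc] -> 12 lines: cgxzl mlodv scb nzpon tkc drq ybybs usq niip ndh rogkm ksjad
Hunk 3: at line 7 remove [usq,niip,ndh] add [ibgtf,yvqon,wbtih] -> 12 lines: cgxzl mlodv scb nzpon tkc drq ybybs ibgtf yvqon wbtih rogkm ksjad
Hunk 4: at line 7 remove [yvqon] add [yfv] -> 12 lines: cgxzl mlodv scb nzpon tkc drq ybybs ibgtf yfv wbtih rogkm ksjad
Final line 9: yfv

Answer: yfv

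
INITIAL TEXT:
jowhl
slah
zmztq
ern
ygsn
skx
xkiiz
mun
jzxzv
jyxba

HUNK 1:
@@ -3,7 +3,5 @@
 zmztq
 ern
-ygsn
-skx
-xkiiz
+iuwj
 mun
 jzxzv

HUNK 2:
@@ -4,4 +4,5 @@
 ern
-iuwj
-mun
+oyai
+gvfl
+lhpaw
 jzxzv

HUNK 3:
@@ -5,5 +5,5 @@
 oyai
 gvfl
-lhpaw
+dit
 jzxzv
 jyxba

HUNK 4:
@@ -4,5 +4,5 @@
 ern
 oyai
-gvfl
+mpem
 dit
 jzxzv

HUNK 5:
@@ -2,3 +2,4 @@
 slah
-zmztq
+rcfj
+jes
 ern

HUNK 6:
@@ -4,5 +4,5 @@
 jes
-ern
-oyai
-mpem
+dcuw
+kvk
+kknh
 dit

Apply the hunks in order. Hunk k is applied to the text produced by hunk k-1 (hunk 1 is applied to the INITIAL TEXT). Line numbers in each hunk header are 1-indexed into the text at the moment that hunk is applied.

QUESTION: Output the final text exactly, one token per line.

Answer: jowhl
slah
rcfj
jes
dcuw
kvk
kknh
dit
jzxzv
jyxba

Derivation:
Hunk 1: at line 3 remove [ygsn,skx,xkiiz] add [iuwj] -> 8 lines: jowhl slah zmztq ern iuwj mun jzxzv jyxba
Hunk 2: at line 4 remove [iuwj,mun] add [oyai,gvfl,lhpaw] -> 9 lines: jowhl slah zmztq ern oyai gvfl lhpaw jzxzv jyxba
Hunk 3: at line 5 remove [lhpaw] add [dit] -> 9 lines: jowhl slah zmztq ern oyai gvfl dit jzxzv jyxba
Hunk 4: at line 4 remove [gvfl] add [mpem] -> 9 lines: jowhl slah zmztq ern oyai mpem dit jzxzv jyxba
Hunk 5: at line 2 remove [zmztq] add [rcfj,jes] -> 10 lines: jowhl slah rcfj jes ern oyai mpem dit jzxzv jyxba
Hunk 6: at line 4 remove [ern,oyai,mpem] add [dcuw,kvk,kknh] -> 10 lines: jowhl slah rcfj jes dcuw kvk kknh dit jzxzv jyxba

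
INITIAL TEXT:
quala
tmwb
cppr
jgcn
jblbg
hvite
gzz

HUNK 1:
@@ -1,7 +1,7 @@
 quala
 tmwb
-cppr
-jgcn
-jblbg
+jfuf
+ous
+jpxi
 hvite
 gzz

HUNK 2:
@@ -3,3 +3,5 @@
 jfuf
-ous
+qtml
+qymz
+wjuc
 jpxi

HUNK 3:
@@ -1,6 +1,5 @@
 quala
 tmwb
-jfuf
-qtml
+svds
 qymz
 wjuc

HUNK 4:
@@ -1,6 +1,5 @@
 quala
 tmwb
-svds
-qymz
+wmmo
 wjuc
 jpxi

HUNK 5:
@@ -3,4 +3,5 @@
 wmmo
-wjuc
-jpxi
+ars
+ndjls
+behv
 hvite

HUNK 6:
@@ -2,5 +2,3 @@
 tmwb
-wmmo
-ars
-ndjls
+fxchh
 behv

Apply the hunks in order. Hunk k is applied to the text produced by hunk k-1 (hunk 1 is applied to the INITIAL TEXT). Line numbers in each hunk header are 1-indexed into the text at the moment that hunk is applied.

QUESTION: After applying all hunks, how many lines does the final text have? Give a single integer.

Answer: 6

Derivation:
Hunk 1: at line 1 remove [cppr,jgcn,jblbg] add [jfuf,ous,jpxi] -> 7 lines: quala tmwb jfuf ous jpxi hvite gzz
Hunk 2: at line 3 remove [ous] add [qtml,qymz,wjuc] -> 9 lines: quala tmwb jfuf qtml qymz wjuc jpxi hvite gzz
Hunk 3: at line 1 remove [jfuf,qtml] add [svds] -> 8 lines: quala tmwb svds qymz wjuc jpxi hvite gzz
Hunk 4: at line 1 remove [svds,qymz] add [wmmo] -> 7 lines: quala tmwb wmmo wjuc jpxi hvite gzz
Hunk 5: at line 3 remove [wjuc,jpxi] add [ars,ndjls,behv] -> 8 lines: quala tmwb wmmo ars ndjls behv hvite gzz
Hunk 6: at line 2 remove [wmmo,ars,ndjls] add [fxchh] -> 6 lines: quala tmwb fxchh behv hvite gzz
Final line count: 6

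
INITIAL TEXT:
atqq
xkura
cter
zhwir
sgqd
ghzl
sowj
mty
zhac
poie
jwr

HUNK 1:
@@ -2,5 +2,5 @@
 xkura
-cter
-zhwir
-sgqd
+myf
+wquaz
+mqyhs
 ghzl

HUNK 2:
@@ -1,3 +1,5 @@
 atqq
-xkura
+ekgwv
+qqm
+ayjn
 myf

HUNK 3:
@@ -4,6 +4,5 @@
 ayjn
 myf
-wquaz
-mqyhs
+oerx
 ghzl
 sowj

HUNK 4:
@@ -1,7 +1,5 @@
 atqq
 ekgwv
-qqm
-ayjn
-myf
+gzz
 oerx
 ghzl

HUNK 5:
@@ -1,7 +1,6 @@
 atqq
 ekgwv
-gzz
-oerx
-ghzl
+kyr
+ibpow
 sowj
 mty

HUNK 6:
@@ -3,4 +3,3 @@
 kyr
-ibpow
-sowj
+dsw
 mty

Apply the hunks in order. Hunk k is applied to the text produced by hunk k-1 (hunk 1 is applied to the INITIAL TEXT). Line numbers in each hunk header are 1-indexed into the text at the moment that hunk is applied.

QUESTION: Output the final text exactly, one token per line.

Hunk 1: at line 2 remove [cter,zhwir,sgqd] add [myf,wquaz,mqyhs] -> 11 lines: atqq xkura myf wquaz mqyhs ghzl sowj mty zhac poie jwr
Hunk 2: at line 1 remove [xkura] add [ekgwv,qqm,ayjn] -> 13 lines: atqq ekgwv qqm ayjn myf wquaz mqyhs ghzl sowj mty zhac poie jwr
Hunk 3: at line 4 remove [wquaz,mqyhs] add [oerx] -> 12 lines: atqq ekgwv qqm ayjn myf oerx ghzl sowj mty zhac poie jwr
Hunk 4: at line 1 remove [qqm,ayjn,myf] add [gzz] -> 10 lines: atqq ekgwv gzz oerx ghzl sowj mty zhac poie jwr
Hunk 5: at line 1 remove [gzz,oerx,ghzl] add [kyr,ibpow] -> 9 lines: atqq ekgwv kyr ibpow sowj mty zhac poie jwr
Hunk 6: at line 3 remove [ibpow,sowj] add [dsw] -> 8 lines: atqq ekgwv kyr dsw mty zhac poie jwr

Answer: atqq
ekgwv
kyr
dsw
mty
zhac
poie
jwr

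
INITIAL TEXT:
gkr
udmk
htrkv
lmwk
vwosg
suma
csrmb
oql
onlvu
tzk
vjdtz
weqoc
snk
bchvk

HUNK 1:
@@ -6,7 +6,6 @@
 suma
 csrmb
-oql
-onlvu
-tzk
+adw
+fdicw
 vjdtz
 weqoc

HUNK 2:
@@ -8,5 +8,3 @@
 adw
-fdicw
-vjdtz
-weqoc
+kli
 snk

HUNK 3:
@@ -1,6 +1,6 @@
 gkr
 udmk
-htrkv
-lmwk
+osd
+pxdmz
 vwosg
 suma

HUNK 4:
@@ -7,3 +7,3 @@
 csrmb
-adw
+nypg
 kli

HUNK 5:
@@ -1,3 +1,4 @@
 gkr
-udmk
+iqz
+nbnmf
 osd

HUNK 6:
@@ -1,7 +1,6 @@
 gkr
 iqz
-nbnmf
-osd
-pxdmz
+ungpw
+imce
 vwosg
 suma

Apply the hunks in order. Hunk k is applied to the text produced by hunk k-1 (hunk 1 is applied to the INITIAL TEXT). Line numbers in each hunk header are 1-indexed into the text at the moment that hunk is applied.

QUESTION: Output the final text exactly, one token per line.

Answer: gkr
iqz
ungpw
imce
vwosg
suma
csrmb
nypg
kli
snk
bchvk

Derivation:
Hunk 1: at line 6 remove [oql,onlvu,tzk] add [adw,fdicw] -> 13 lines: gkr udmk htrkv lmwk vwosg suma csrmb adw fdicw vjdtz weqoc snk bchvk
Hunk 2: at line 8 remove [fdicw,vjdtz,weqoc] add [kli] -> 11 lines: gkr udmk htrkv lmwk vwosg suma csrmb adw kli snk bchvk
Hunk 3: at line 1 remove [htrkv,lmwk] add [osd,pxdmz] -> 11 lines: gkr udmk osd pxdmz vwosg suma csrmb adw kli snk bchvk
Hunk 4: at line 7 remove [adw] add [nypg] -> 11 lines: gkr udmk osd pxdmz vwosg suma csrmb nypg kli snk bchvk
Hunk 5: at line 1 remove [udmk] add [iqz,nbnmf] -> 12 lines: gkr iqz nbnmf osd pxdmz vwosg suma csrmb nypg kli snk bchvk
Hunk 6: at line 1 remove [nbnmf,osd,pxdmz] add [ungpw,imce] -> 11 lines: gkr iqz ungpw imce vwosg suma csrmb nypg kli snk bchvk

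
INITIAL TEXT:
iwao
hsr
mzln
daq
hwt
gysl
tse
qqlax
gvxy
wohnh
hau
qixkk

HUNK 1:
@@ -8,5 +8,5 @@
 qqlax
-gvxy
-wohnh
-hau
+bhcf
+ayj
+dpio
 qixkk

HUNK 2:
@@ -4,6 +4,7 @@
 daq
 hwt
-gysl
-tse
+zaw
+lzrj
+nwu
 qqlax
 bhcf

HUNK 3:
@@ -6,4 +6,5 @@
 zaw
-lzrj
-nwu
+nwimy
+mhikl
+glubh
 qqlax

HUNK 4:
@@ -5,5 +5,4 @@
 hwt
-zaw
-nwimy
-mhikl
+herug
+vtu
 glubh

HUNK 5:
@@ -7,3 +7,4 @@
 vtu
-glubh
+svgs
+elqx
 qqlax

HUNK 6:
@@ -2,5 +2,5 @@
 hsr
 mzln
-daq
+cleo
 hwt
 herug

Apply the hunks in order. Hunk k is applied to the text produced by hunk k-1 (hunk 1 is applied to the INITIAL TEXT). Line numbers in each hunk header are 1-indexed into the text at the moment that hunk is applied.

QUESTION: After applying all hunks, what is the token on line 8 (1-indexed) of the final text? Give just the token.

Answer: svgs

Derivation:
Hunk 1: at line 8 remove [gvxy,wohnh,hau] add [bhcf,ayj,dpio] -> 12 lines: iwao hsr mzln daq hwt gysl tse qqlax bhcf ayj dpio qixkk
Hunk 2: at line 4 remove [gysl,tse] add [zaw,lzrj,nwu] -> 13 lines: iwao hsr mzln daq hwt zaw lzrj nwu qqlax bhcf ayj dpio qixkk
Hunk 3: at line 6 remove [lzrj,nwu] add [nwimy,mhikl,glubh] -> 14 lines: iwao hsr mzln daq hwt zaw nwimy mhikl glubh qqlax bhcf ayj dpio qixkk
Hunk 4: at line 5 remove [zaw,nwimy,mhikl] add [herug,vtu] -> 13 lines: iwao hsr mzln daq hwt herug vtu glubh qqlax bhcf ayj dpio qixkk
Hunk 5: at line 7 remove [glubh] add [svgs,elqx] -> 14 lines: iwao hsr mzln daq hwt herug vtu svgs elqx qqlax bhcf ayj dpio qixkk
Hunk 6: at line 2 remove [daq] add [cleo] -> 14 lines: iwao hsr mzln cleo hwt herug vtu svgs elqx qqlax bhcf ayj dpio qixkk
Final line 8: svgs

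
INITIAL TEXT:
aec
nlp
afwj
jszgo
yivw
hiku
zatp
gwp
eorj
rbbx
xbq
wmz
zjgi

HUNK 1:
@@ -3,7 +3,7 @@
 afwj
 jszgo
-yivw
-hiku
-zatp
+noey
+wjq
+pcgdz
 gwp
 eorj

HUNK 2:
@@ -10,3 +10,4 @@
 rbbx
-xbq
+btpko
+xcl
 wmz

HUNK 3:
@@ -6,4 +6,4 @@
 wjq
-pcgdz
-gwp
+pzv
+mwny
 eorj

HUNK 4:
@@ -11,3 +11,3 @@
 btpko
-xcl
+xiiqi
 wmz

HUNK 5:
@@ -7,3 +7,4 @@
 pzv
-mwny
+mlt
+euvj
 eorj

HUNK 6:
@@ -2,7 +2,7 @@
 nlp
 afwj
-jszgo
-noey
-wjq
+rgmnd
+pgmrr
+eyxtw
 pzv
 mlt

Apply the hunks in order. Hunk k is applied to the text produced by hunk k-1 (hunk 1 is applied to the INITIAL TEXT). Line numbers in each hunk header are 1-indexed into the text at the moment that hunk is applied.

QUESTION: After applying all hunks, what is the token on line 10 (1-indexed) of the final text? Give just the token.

Answer: eorj

Derivation:
Hunk 1: at line 3 remove [yivw,hiku,zatp] add [noey,wjq,pcgdz] -> 13 lines: aec nlp afwj jszgo noey wjq pcgdz gwp eorj rbbx xbq wmz zjgi
Hunk 2: at line 10 remove [xbq] add [btpko,xcl] -> 14 lines: aec nlp afwj jszgo noey wjq pcgdz gwp eorj rbbx btpko xcl wmz zjgi
Hunk 3: at line 6 remove [pcgdz,gwp] add [pzv,mwny] -> 14 lines: aec nlp afwj jszgo noey wjq pzv mwny eorj rbbx btpko xcl wmz zjgi
Hunk 4: at line 11 remove [xcl] add [xiiqi] -> 14 lines: aec nlp afwj jszgo noey wjq pzv mwny eorj rbbx btpko xiiqi wmz zjgi
Hunk 5: at line 7 remove [mwny] add [mlt,euvj] -> 15 lines: aec nlp afwj jszgo noey wjq pzv mlt euvj eorj rbbx btpko xiiqi wmz zjgi
Hunk 6: at line 2 remove [jszgo,noey,wjq] add [rgmnd,pgmrr,eyxtw] -> 15 lines: aec nlp afwj rgmnd pgmrr eyxtw pzv mlt euvj eorj rbbx btpko xiiqi wmz zjgi
Final line 10: eorj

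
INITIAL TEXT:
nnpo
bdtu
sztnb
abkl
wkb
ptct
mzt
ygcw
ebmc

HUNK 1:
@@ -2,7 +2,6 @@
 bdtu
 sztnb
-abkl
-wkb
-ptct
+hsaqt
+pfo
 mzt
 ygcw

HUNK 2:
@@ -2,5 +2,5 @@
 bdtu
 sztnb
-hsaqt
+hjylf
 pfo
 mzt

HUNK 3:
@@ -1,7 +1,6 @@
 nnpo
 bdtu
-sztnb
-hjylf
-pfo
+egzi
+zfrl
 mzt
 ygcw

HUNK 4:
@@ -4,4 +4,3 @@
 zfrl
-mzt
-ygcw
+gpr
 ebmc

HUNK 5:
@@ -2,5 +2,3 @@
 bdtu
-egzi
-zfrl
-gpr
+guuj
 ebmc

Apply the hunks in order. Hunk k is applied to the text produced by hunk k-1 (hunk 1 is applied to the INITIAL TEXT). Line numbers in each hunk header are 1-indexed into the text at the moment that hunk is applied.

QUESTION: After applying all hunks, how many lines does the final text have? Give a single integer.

Hunk 1: at line 2 remove [abkl,wkb,ptct] add [hsaqt,pfo] -> 8 lines: nnpo bdtu sztnb hsaqt pfo mzt ygcw ebmc
Hunk 2: at line 2 remove [hsaqt] add [hjylf] -> 8 lines: nnpo bdtu sztnb hjylf pfo mzt ygcw ebmc
Hunk 3: at line 1 remove [sztnb,hjylf,pfo] add [egzi,zfrl] -> 7 lines: nnpo bdtu egzi zfrl mzt ygcw ebmc
Hunk 4: at line 4 remove [mzt,ygcw] add [gpr] -> 6 lines: nnpo bdtu egzi zfrl gpr ebmc
Hunk 5: at line 2 remove [egzi,zfrl,gpr] add [guuj] -> 4 lines: nnpo bdtu guuj ebmc
Final line count: 4

Answer: 4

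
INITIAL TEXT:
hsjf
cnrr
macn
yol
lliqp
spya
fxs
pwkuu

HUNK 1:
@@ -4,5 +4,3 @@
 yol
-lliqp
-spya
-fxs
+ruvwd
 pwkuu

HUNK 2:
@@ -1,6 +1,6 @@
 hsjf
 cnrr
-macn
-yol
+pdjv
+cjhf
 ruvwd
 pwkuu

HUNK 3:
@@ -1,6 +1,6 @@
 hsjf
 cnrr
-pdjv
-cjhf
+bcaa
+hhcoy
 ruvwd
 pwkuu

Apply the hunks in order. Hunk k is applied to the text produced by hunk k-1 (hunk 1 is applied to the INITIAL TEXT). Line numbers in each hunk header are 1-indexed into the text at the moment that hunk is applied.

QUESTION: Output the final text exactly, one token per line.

Hunk 1: at line 4 remove [lliqp,spya,fxs] add [ruvwd] -> 6 lines: hsjf cnrr macn yol ruvwd pwkuu
Hunk 2: at line 1 remove [macn,yol] add [pdjv,cjhf] -> 6 lines: hsjf cnrr pdjv cjhf ruvwd pwkuu
Hunk 3: at line 1 remove [pdjv,cjhf] add [bcaa,hhcoy] -> 6 lines: hsjf cnrr bcaa hhcoy ruvwd pwkuu

Answer: hsjf
cnrr
bcaa
hhcoy
ruvwd
pwkuu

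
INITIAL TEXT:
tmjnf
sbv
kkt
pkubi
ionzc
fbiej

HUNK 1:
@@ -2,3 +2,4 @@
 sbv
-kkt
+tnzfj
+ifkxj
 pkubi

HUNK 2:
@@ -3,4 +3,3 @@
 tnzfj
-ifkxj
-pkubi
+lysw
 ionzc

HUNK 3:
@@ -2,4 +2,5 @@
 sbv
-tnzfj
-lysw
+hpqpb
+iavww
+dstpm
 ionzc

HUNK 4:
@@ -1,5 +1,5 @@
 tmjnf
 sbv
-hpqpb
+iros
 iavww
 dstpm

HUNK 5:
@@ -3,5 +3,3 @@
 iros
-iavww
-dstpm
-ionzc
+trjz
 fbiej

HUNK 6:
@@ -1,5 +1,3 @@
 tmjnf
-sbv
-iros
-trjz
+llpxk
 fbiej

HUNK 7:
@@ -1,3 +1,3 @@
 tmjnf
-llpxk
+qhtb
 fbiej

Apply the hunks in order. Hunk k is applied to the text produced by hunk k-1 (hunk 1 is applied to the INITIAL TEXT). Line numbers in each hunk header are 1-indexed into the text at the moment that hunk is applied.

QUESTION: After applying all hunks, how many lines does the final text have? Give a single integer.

Hunk 1: at line 2 remove [kkt] add [tnzfj,ifkxj] -> 7 lines: tmjnf sbv tnzfj ifkxj pkubi ionzc fbiej
Hunk 2: at line 3 remove [ifkxj,pkubi] add [lysw] -> 6 lines: tmjnf sbv tnzfj lysw ionzc fbiej
Hunk 3: at line 2 remove [tnzfj,lysw] add [hpqpb,iavww,dstpm] -> 7 lines: tmjnf sbv hpqpb iavww dstpm ionzc fbiej
Hunk 4: at line 1 remove [hpqpb] add [iros] -> 7 lines: tmjnf sbv iros iavww dstpm ionzc fbiej
Hunk 5: at line 3 remove [iavww,dstpm,ionzc] add [trjz] -> 5 lines: tmjnf sbv iros trjz fbiej
Hunk 6: at line 1 remove [sbv,iros,trjz] add [llpxk] -> 3 lines: tmjnf llpxk fbiej
Hunk 7: at line 1 remove [llpxk] add [qhtb] -> 3 lines: tmjnf qhtb fbiej
Final line count: 3

Answer: 3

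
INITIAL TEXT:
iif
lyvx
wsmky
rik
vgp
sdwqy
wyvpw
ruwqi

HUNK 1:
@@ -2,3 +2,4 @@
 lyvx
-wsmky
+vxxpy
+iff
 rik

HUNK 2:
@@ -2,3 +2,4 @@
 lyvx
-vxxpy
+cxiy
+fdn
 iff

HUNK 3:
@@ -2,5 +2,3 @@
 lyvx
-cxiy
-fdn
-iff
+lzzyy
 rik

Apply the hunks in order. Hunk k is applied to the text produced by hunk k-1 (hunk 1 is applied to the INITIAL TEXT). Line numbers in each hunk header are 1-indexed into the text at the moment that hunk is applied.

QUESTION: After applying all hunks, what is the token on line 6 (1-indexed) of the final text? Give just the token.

Hunk 1: at line 2 remove [wsmky] add [vxxpy,iff] -> 9 lines: iif lyvx vxxpy iff rik vgp sdwqy wyvpw ruwqi
Hunk 2: at line 2 remove [vxxpy] add [cxiy,fdn] -> 10 lines: iif lyvx cxiy fdn iff rik vgp sdwqy wyvpw ruwqi
Hunk 3: at line 2 remove [cxiy,fdn,iff] add [lzzyy] -> 8 lines: iif lyvx lzzyy rik vgp sdwqy wyvpw ruwqi
Final line 6: sdwqy

Answer: sdwqy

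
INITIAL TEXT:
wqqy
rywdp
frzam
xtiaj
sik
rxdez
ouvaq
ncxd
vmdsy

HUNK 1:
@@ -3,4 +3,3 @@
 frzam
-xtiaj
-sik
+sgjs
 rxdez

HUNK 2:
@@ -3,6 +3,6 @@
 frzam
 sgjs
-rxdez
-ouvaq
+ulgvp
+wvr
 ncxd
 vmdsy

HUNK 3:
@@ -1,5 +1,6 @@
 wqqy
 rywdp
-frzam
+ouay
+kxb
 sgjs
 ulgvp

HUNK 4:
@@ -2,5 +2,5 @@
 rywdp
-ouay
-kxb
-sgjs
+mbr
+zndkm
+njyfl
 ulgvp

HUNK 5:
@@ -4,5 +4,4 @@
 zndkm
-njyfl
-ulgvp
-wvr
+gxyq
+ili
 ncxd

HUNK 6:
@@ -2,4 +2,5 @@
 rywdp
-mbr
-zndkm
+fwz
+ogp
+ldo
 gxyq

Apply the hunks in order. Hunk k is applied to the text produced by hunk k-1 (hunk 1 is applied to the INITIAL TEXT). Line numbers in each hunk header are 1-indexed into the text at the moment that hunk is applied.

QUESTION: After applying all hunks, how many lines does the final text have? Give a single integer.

Hunk 1: at line 3 remove [xtiaj,sik] add [sgjs] -> 8 lines: wqqy rywdp frzam sgjs rxdez ouvaq ncxd vmdsy
Hunk 2: at line 3 remove [rxdez,ouvaq] add [ulgvp,wvr] -> 8 lines: wqqy rywdp frzam sgjs ulgvp wvr ncxd vmdsy
Hunk 3: at line 1 remove [frzam] add [ouay,kxb] -> 9 lines: wqqy rywdp ouay kxb sgjs ulgvp wvr ncxd vmdsy
Hunk 4: at line 2 remove [ouay,kxb,sgjs] add [mbr,zndkm,njyfl] -> 9 lines: wqqy rywdp mbr zndkm njyfl ulgvp wvr ncxd vmdsy
Hunk 5: at line 4 remove [njyfl,ulgvp,wvr] add [gxyq,ili] -> 8 lines: wqqy rywdp mbr zndkm gxyq ili ncxd vmdsy
Hunk 6: at line 2 remove [mbr,zndkm] add [fwz,ogp,ldo] -> 9 lines: wqqy rywdp fwz ogp ldo gxyq ili ncxd vmdsy
Final line count: 9

Answer: 9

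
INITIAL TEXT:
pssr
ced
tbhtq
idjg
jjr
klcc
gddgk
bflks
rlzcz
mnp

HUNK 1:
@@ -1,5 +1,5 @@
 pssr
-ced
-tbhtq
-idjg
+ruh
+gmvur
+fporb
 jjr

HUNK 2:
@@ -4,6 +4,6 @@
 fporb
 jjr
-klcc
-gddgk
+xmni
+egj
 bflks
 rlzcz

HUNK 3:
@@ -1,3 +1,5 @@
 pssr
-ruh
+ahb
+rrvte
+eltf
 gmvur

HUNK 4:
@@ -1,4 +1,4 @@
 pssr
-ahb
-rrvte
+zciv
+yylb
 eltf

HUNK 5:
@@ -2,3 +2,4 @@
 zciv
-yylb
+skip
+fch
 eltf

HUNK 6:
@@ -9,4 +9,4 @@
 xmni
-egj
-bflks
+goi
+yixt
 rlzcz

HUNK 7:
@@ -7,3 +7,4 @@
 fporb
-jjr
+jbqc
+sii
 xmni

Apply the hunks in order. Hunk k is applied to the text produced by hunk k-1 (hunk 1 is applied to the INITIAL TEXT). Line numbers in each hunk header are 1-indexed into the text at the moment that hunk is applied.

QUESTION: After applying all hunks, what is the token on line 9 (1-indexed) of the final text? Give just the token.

Hunk 1: at line 1 remove [ced,tbhtq,idjg] add [ruh,gmvur,fporb] -> 10 lines: pssr ruh gmvur fporb jjr klcc gddgk bflks rlzcz mnp
Hunk 2: at line 4 remove [klcc,gddgk] add [xmni,egj] -> 10 lines: pssr ruh gmvur fporb jjr xmni egj bflks rlzcz mnp
Hunk 3: at line 1 remove [ruh] add [ahb,rrvte,eltf] -> 12 lines: pssr ahb rrvte eltf gmvur fporb jjr xmni egj bflks rlzcz mnp
Hunk 4: at line 1 remove [ahb,rrvte] add [zciv,yylb] -> 12 lines: pssr zciv yylb eltf gmvur fporb jjr xmni egj bflks rlzcz mnp
Hunk 5: at line 2 remove [yylb] add [skip,fch] -> 13 lines: pssr zciv skip fch eltf gmvur fporb jjr xmni egj bflks rlzcz mnp
Hunk 6: at line 9 remove [egj,bflks] add [goi,yixt] -> 13 lines: pssr zciv skip fch eltf gmvur fporb jjr xmni goi yixt rlzcz mnp
Hunk 7: at line 7 remove [jjr] add [jbqc,sii] -> 14 lines: pssr zciv skip fch eltf gmvur fporb jbqc sii xmni goi yixt rlzcz mnp
Final line 9: sii

Answer: sii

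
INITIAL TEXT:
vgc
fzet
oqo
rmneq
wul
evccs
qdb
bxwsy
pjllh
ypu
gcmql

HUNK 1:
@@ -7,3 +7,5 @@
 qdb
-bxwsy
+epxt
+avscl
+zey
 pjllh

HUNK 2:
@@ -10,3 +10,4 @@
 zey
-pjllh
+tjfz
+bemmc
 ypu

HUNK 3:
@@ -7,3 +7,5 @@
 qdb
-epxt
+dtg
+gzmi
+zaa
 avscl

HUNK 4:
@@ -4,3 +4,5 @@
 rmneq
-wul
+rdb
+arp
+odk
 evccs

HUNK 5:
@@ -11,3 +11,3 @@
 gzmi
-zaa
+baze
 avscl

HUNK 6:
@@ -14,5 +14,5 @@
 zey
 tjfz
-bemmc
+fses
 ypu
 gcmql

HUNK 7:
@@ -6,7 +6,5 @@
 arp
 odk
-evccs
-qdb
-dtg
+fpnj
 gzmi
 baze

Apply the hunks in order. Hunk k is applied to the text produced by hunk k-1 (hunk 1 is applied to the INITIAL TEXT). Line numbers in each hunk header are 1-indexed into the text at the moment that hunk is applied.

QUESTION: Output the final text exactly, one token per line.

Hunk 1: at line 7 remove [bxwsy] add [epxt,avscl,zey] -> 13 lines: vgc fzet oqo rmneq wul evccs qdb epxt avscl zey pjllh ypu gcmql
Hunk 2: at line 10 remove [pjllh] add [tjfz,bemmc] -> 14 lines: vgc fzet oqo rmneq wul evccs qdb epxt avscl zey tjfz bemmc ypu gcmql
Hunk 3: at line 7 remove [epxt] add [dtg,gzmi,zaa] -> 16 lines: vgc fzet oqo rmneq wul evccs qdb dtg gzmi zaa avscl zey tjfz bemmc ypu gcmql
Hunk 4: at line 4 remove [wul] add [rdb,arp,odk] -> 18 lines: vgc fzet oqo rmneq rdb arp odk evccs qdb dtg gzmi zaa avscl zey tjfz bemmc ypu gcmql
Hunk 5: at line 11 remove [zaa] add [baze] -> 18 lines: vgc fzet oqo rmneq rdb arp odk evccs qdb dtg gzmi baze avscl zey tjfz bemmc ypu gcmql
Hunk 6: at line 14 remove [bemmc] add [fses] -> 18 lines: vgc fzet oqo rmneq rdb arp odk evccs qdb dtg gzmi baze avscl zey tjfz fses ypu gcmql
Hunk 7: at line 6 remove [evccs,qdb,dtg] add [fpnj] -> 16 lines: vgc fzet oqo rmneq rdb arp odk fpnj gzmi baze avscl zey tjfz fses ypu gcmql

Answer: vgc
fzet
oqo
rmneq
rdb
arp
odk
fpnj
gzmi
baze
avscl
zey
tjfz
fses
ypu
gcmql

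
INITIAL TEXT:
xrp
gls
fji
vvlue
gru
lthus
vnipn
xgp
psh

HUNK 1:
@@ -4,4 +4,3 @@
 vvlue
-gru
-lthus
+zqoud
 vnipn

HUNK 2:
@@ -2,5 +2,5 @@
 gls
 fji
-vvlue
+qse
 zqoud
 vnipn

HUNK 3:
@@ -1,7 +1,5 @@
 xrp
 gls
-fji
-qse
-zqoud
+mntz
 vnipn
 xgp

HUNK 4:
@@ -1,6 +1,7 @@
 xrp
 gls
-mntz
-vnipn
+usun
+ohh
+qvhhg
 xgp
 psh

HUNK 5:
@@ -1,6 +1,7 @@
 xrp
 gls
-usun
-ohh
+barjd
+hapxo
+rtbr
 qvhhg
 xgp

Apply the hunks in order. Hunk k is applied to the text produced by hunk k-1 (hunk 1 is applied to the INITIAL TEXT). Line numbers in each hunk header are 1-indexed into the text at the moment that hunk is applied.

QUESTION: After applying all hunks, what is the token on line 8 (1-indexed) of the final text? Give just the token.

Answer: psh

Derivation:
Hunk 1: at line 4 remove [gru,lthus] add [zqoud] -> 8 lines: xrp gls fji vvlue zqoud vnipn xgp psh
Hunk 2: at line 2 remove [vvlue] add [qse] -> 8 lines: xrp gls fji qse zqoud vnipn xgp psh
Hunk 3: at line 1 remove [fji,qse,zqoud] add [mntz] -> 6 lines: xrp gls mntz vnipn xgp psh
Hunk 4: at line 1 remove [mntz,vnipn] add [usun,ohh,qvhhg] -> 7 lines: xrp gls usun ohh qvhhg xgp psh
Hunk 5: at line 1 remove [usun,ohh] add [barjd,hapxo,rtbr] -> 8 lines: xrp gls barjd hapxo rtbr qvhhg xgp psh
Final line 8: psh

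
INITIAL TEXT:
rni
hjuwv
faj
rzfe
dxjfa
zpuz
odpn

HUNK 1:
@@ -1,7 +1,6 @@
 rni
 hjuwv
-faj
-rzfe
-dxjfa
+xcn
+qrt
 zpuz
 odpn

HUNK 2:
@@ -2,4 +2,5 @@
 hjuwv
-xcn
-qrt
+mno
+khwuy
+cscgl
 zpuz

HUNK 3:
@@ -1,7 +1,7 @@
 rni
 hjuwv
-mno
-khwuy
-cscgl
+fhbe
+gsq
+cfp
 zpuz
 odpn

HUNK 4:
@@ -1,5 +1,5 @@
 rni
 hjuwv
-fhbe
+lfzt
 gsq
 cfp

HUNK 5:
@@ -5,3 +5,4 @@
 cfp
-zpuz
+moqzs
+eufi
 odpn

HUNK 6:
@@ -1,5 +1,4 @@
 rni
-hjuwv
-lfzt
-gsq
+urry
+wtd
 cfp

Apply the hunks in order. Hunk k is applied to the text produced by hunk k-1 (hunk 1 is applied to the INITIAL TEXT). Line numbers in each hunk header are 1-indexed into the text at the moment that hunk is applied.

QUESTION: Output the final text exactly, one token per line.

Hunk 1: at line 1 remove [faj,rzfe,dxjfa] add [xcn,qrt] -> 6 lines: rni hjuwv xcn qrt zpuz odpn
Hunk 2: at line 2 remove [xcn,qrt] add [mno,khwuy,cscgl] -> 7 lines: rni hjuwv mno khwuy cscgl zpuz odpn
Hunk 3: at line 1 remove [mno,khwuy,cscgl] add [fhbe,gsq,cfp] -> 7 lines: rni hjuwv fhbe gsq cfp zpuz odpn
Hunk 4: at line 1 remove [fhbe] add [lfzt] -> 7 lines: rni hjuwv lfzt gsq cfp zpuz odpn
Hunk 5: at line 5 remove [zpuz] add [moqzs,eufi] -> 8 lines: rni hjuwv lfzt gsq cfp moqzs eufi odpn
Hunk 6: at line 1 remove [hjuwv,lfzt,gsq] add [urry,wtd] -> 7 lines: rni urry wtd cfp moqzs eufi odpn

Answer: rni
urry
wtd
cfp
moqzs
eufi
odpn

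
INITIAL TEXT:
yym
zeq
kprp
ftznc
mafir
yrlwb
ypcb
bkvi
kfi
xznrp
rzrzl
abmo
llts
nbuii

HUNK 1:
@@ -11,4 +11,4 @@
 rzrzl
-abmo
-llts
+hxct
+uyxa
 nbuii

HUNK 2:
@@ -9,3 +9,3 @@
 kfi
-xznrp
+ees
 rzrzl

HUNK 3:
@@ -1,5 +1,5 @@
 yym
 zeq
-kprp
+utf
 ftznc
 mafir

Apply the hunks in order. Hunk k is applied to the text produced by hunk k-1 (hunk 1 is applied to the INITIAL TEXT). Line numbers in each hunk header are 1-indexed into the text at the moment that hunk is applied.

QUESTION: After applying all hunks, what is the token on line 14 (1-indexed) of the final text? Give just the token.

Hunk 1: at line 11 remove [abmo,llts] add [hxct,uyxa] -> 14 lines: yym zeq kprp ftznc mafir yrlwb ypcb bkvi kfi xznrp rzrzl hxct uyxa nbuii
Hunk 2: at line 9 remove [xznrp] add [ees] -> 14 lines: yym zeq kprp ftznc mafir yrlwb ypcb bkvi kfi ees rzrzl hxct uyxa nbuii
Hunk 3: at line 1 remove [kprp] add [utf] -> 14 lines: yym zeq utf ftznc mafir yrlwb ypcb bkvi kfi ees rzrzl hxct uyxa nbuii
Final line 14: nbuii

Answer: nbuii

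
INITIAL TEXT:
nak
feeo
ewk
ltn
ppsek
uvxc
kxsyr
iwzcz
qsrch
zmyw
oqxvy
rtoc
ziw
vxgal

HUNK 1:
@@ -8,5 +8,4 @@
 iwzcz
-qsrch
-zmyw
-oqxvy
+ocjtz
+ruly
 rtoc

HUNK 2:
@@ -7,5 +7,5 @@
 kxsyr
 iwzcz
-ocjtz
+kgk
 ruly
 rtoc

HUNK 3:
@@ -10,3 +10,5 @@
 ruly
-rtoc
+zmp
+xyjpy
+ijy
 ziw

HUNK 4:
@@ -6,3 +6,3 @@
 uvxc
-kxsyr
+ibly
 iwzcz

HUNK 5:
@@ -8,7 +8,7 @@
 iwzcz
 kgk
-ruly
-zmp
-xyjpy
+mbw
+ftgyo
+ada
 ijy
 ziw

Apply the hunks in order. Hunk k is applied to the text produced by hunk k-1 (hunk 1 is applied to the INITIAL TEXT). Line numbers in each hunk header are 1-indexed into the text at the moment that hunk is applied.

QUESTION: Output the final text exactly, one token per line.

Answer: nak
feeo
ewk
ltn
ppsek
uvxc
ibly
iwzcz
kgk
mbw
ftgyo
ada
ijy
ziw
vxgal

Derivation:
Hunk 1: at line 8 remove [qsrch,zmyw,oqxvy] add [ocjtz,ruly] -> 13 lines: nak feeo ewk ltn ppsek uvxc kxsyr iwzcz ocjtz ruly rtoc ziw vxgal
Hunk 2: at line 7 remove [ocjtz] add [kgk] -> 13 lines: nak feeo ewk ltn ppsek uvxc kxsyr iwzcz kgk ruly rtoc ziw vxgal
Hunk 3: at line 10 remove [rtoc] add [zmp,xyjpy,ijy] -> 15 lines: nak feeo ewk ltn ppsek uvxc kxsyr iwzcz kgk ruly zmp xyjpy ijy ziw vxgal
Hunk 4: at line 6 remove [kxsyr] add [ibly] -> 15 lines: nak feeo ewk ltn ppsek uvxc ibly iwzcz kgk ruly zmp xyjpy ijy ziw vxgal
Hunk 5: at line 8 remove [ruly,zmp,xyjpy] add [mbw,ftgyo,ada] -> 15 lines: nak feeo ewk ltn ppsek uvxc ibly iwzcz kgk mbw ftgyo ada ijy ziw vxgal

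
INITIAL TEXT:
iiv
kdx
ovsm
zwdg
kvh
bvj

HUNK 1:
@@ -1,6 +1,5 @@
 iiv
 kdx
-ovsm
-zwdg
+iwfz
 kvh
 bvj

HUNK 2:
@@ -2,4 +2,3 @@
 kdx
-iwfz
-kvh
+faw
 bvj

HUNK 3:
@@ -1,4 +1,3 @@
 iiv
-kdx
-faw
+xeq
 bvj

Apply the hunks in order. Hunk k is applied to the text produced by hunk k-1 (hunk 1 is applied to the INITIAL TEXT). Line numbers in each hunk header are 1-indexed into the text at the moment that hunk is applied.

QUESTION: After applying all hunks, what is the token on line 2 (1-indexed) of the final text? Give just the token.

Answer: xeq

Derivation:
Hunk 1: at line 1 remove [ovsm,zwdg] add [iwfz] -> 5 lines: iiv kdx iwfz kvh bvj
Hunk 2: at line 2 remove [iwfz,kvh] add [faw] -> 4 lines: iiv kdx faw bvj
Hunk 3: at line 1 remove [kdx,faw] add [xeq] -> 3 lines: iiv xeq bvj
Final line 2: xeq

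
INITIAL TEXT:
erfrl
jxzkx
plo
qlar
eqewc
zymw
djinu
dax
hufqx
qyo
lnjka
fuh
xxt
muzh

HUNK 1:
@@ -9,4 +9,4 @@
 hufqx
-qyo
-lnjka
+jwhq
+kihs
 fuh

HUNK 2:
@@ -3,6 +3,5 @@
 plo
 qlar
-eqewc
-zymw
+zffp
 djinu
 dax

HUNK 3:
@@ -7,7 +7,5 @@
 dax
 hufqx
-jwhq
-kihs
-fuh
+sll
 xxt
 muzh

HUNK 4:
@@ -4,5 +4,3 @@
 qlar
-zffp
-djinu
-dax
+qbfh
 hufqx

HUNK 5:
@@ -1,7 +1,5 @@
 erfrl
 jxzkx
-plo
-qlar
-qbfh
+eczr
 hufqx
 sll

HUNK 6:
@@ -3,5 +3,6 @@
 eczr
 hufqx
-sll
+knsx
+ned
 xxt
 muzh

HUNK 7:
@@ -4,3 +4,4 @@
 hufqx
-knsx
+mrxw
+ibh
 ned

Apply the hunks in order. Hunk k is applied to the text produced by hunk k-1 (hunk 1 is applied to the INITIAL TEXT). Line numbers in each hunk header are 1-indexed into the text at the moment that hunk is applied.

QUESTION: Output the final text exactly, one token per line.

Answer: erfrl
jxzkx
eczr
hufqx
mrxw
ibh
ned
xxt
muzh

Derivation:
Hunk 1: at line 9 remove [qyo,lnjka] add [jwhq,kihs] -> 14 lines: erfrl jxzkx plo qlar eqewc zymw djinu dax hufqx jwhq kihs fuh xxt muzh
Hunk 2: at line 3 remove [eqewc,zymw] add [zffp] -> 13 lines: erfrl jxzkx plo qlar zffp djinu dax hufqx jwhq kihs fuh xxt muzh
Hunk 3: at line 7 remove [jwhq,kihs,fuh] add [sll] -> 11 lines: erfrl jxzkx plo qlar zffp djinu dax hufqx sll xxt muzh
Hunk 4: at line 4 remove [zffp,djinu,dax] add [qbfh] -> 9 lines: erfrl jxzkx plo qlar qbfh hufqx sll xxt muzh
Hunk 5: at line 1 remove [plo,qlar,qbfh] add [eczr] -> 7 lines: erfrl jxzkx eczr hufqx sll xxt muzh
Hunk 6: at line 3 remove [sll] add [knsx,ned] -> 8 lines: erfrl jxzkx eczr hufqx knsx ned xxt muzh
Hunk 7: at line 4 remove [knsx] add [mrxw,ibh] -> 9 lines: erfrl jxzkx eczr hufqx mrxw ibh ned xxt muzh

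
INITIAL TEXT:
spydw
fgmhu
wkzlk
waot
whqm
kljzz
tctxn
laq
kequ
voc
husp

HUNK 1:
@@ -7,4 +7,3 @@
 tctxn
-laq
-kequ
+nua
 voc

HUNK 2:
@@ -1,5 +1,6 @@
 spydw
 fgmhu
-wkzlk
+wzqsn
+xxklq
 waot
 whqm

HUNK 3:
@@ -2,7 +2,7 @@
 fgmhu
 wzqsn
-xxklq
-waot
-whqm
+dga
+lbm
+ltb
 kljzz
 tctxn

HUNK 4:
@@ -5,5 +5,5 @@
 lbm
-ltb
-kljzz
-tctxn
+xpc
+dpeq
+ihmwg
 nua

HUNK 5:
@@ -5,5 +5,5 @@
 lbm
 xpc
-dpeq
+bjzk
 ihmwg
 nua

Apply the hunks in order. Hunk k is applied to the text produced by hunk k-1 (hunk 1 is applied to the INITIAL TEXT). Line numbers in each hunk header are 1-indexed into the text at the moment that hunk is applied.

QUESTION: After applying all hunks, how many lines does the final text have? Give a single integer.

Answer: 11

Derivation:
Hunk 1: at line 7 remove [laq,kequ] add [nua] -> 10 lines: spydw fgmhu wkzlk waot whqm kljzz tctxn nua voc husp
Hunk 2: at line 1 remove [wkzlk] add [wzqsn,xxklq] -> 11 lines: spydw fgmhu wzqsn xxklq waot whqm kljzz tctxn nua voc husp
Hunk 3: at line 2 remove [xxklq,waot,whqm] add [dga,lbm,ltb] -> 11 lines: spydw fgmhu wzqsn dga lbm ltb kljzz tctxn nua voc husp
Hunk 4: at line 5 remove [ltb,kljzz,tctxn] add [xpc,dpeq,ihmwg] -> 11 lines: spydw fgmhu wzqsn dga lbm xpc dpeq ihmwg nua voc husp
Hunk 5: at line 5 remove [dpeq] add [bjzk] -> 11 lines: spydw fgmhu wzqsn dga lbm xpc bjzk ihmwg nua voc husp
Final line count: 11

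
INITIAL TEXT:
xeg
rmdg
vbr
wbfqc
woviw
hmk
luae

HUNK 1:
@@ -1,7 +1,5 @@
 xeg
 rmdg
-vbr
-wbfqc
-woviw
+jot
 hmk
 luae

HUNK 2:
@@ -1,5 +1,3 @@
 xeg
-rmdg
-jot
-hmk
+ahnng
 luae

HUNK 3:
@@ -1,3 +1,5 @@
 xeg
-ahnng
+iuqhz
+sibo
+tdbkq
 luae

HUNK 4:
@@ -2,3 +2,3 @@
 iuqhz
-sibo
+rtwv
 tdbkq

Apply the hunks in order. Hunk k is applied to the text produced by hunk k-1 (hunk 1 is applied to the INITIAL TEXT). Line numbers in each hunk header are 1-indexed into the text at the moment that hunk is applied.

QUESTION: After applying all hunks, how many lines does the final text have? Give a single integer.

Answer: 5

Derivation:
Hunk 1: at line 1 remove [vbr,wbfqc,woviw] add [jot] -> 5 lines: xeg rmdg jot hmk luae
Hunk 2: at line 1 remove [rmdg,jot,hmk] add [ahnng] -> 3 lines: xeg ahnng luae
Hunk 3: at line 1 remove [ahnng] add [iuqhz,sibo,tdbkq] -> 5 lines: xeg iuqhz sibo tdbkq luae
Hunk 4: at line 2 remove [sibo] add [rtwv] -> 5 lines: xeg iuqhz rtwv tdbkq luae
Final line count: 5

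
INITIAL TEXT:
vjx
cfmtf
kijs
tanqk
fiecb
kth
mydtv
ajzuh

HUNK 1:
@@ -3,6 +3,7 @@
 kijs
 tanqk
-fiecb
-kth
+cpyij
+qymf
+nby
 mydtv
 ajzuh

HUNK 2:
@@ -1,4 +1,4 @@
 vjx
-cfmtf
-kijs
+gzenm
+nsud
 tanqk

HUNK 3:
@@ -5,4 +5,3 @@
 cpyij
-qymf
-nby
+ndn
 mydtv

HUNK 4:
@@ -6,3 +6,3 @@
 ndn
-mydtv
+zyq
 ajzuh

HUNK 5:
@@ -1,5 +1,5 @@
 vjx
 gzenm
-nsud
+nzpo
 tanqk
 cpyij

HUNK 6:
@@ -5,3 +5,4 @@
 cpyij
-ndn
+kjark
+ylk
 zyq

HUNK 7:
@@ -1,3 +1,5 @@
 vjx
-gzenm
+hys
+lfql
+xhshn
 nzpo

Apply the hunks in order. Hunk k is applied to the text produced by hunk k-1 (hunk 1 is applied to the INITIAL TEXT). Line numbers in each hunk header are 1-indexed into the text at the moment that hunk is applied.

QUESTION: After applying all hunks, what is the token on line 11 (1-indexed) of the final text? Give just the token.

Hunk 1: at line 3 remove [fiecb,kth] add [cpyij,qymf,nby] -> 9 lines: vjx cfmtf kijs tanqk cpyij qymf nby mydtv ajzuh
Hunk 2: at line 1 remove [cfmtf,kijs] add [gzenm,nsud] -> 9 lines: vjx gzenm nsud tanqk cpyij qymf nby mydtv ajzuh
Hunk 3: at line 5 remove [qymf,nby] add [ndn] -> 8 lines: vjx gzenm nsud tanqk cpyij ndn mydtv ajzuh
Hunk 4: at line 6 remove [mydtv] add [zyq] -> 8 lines: vjx gzenm nsud tanqk cpyij ndn zyq ajzuh
Hunk 5: at line 1 remove [nsud] add [nzpo] -> 8 lines: vjx gzenm nzpo tanqk cpyij ndn zyq ajzuh
Hunk 6: at line 5 remove [ndn] add [kjark,ylk] -> 9 lines: vjx gzenm nzpo tanqk cpyij kjark ylk zyq ajzuh
Hunk 7: at line 1 remove [gzenm] add [hys,lfql,xhshn] -> 11 lines: vjx hys lfql xhshn nzpo tanqk cpyij kjark ylk zyq ajzuh
Final line 11: ajzuh

Answer: ajzuh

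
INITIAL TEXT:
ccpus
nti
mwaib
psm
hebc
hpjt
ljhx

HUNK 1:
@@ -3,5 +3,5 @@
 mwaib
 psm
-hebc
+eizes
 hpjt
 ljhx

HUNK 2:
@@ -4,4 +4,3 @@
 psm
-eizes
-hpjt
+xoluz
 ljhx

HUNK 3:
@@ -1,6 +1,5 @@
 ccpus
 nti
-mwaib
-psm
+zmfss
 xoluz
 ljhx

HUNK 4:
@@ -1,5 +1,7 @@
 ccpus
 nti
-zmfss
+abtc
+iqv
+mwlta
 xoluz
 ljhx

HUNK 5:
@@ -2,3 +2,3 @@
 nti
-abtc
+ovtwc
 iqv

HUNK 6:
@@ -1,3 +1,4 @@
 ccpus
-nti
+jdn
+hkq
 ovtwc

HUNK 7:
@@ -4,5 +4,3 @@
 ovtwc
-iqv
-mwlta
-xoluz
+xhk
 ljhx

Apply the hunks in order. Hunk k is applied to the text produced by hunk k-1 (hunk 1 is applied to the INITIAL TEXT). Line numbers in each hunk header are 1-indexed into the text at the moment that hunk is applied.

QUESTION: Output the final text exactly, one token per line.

Hunk 1: at line 3 remove [hebc] add [eizes] -> 7 lines: ccpus nti mwaib psm eizes hpjt ljhx
Hunk 2: at line 4 remove [eizes,hpjt] add [xoluz] -> 6 lines: ccpus nti mwaib psm xoluz ljhx
Hunk 3: at line 1 remove [mwaib,psm] add [zmfss] -> 5 lines: ccpus nti zmfss xoluz ljhx
Hunk 4: at line 1 remove [zmfss] add [abtc,iqv,mwlta] -> 7 lines: ccpus nti abtc iqv mwlta xoluz ljhx
Hunk 5: at line 2 remove [abtc] add [ovtwc] -> 7 lines: ccpus nti ovtwc iqv mwlta xoluz ljhx
Hunk 6: at line 1 remove [nti] add [jdn,hkq] -> 8 lines: ccpus jdn hkq ovtwc iqv mwlta xoluz ljhx
Hunk 7: at line 4 remove [iqv,mwlta,xoluz] add [xhk] -> 6 lines: ccpus jdn hkq ovtwc xhk ljhx

Answer: ccpus
jdn
hkq
ovtwc
xhk
ljhx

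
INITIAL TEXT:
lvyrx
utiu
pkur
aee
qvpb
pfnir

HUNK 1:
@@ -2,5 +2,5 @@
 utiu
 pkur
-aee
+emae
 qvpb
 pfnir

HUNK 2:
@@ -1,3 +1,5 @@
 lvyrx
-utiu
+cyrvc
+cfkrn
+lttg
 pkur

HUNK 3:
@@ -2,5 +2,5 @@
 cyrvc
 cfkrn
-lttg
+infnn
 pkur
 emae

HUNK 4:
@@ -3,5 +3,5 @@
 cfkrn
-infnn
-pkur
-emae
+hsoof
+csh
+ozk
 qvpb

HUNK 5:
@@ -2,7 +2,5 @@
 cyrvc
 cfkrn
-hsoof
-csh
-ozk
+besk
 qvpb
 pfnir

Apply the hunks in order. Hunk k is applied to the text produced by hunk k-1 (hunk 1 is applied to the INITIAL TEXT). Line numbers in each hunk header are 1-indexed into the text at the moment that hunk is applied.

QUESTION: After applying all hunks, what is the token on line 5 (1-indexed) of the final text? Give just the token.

Answer: qvpb

Derivation:
Hunk 1: at line 2 remove [aee] add [emae] -> 6 lines: lvyrx utiu pkur emae qvpb pfnir
Hunk 2: at line 1 remove [utiu] add [cyrvc,cfkrn,lttg] -> 8 lines: lvyrx cyrvc cfkrn lttg pkur emae qvpb pfnir
Hunk 3: at line 2 remove [lttg] add [infnn] -> 8 lines: lvyrx cyrvc cfkrn infnn pkur emae qvpb pfnir
Hunk 4: at line 3 remove [infnn,pkur,emae] add [hsoof,csh,ozk] -> 8 lines: lvyrx cyrvc cfkrn hsoof csh ozk qvpb pfnir
Hunk 5: at line 2 remove [hsoof,csh,ozk] add [besk] -> 6 lines: lvyrx cyrvc cfkrn besk qvpb pfnir
Final line 5: qvpb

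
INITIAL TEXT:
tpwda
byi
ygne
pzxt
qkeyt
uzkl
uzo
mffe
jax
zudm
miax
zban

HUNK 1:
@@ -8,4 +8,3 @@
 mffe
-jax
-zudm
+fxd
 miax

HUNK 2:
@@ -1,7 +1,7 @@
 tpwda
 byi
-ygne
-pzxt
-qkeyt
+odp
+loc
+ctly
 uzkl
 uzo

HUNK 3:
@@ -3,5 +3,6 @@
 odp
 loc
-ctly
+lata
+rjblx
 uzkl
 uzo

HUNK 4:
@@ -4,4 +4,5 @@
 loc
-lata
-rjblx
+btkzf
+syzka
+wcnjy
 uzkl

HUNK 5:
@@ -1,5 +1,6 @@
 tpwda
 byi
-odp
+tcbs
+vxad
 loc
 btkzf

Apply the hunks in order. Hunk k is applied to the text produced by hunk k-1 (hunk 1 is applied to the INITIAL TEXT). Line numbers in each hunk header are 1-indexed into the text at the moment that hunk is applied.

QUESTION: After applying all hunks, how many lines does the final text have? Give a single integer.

Answer: 14

Derivation:
Hunk 1: at line 8 remove [jax,zudm] add [fxd] -> 11 lines: tpwda byi ygne pzxt qkeyt uzkl uzo mffe fxd miax zban
Hunk 2: at line 1 remove [ygne,pzxt,qkeyt] add [odp,loc,ctly] -> 11 lines: tpwda byi odp loc ctly uzkl uzo mffe fxd miax zban
Hunk 3: at line 3 remove [ctly] add [lata,rjblx] -> 12 lines: tpwda byi odp loc lata rjblx uzkl uzo mffe fxd miax zban
Hunk 4: at line 4 remove [lata,rjblx] add [btkzf,syzka,wcnjy] -> 13 lines: tpwda byi odp loc btkzf syzka wcnjy uzkl uzo mffe fxd miax zban
Hunk 5: at line 1 remove [odp] add [tcbs,vxad] -> 14 lines: tpwda byi tcbs vxad loc btkzf syzka wcnjy uzkl uzo mffe fxd miax zban
Final line count: 14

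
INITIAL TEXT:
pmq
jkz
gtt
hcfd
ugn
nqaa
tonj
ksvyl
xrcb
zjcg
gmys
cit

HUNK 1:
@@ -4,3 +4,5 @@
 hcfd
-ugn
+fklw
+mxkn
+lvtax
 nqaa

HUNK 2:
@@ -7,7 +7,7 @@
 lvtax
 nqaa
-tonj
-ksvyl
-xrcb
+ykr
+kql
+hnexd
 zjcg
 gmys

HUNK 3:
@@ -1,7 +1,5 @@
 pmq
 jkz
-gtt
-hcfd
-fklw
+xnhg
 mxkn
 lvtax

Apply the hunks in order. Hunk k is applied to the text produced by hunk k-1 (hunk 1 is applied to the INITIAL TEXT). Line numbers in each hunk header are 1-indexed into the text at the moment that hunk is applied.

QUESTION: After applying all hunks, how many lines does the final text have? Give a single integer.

Hunk 1: at line 4 remove [ugn] add [fklw,mxkn,lvtax] -> 14 lines: pmq jkz gtt hcfd fklw mxkn lvtax nqaa tonj ksvyl xrcb zjcg gmys cit
Hunk 2: at line 7 remove [tonj,ksvyl,xrcb] add [ykr,kql,hnexd] -> 14 lines: pmq jkz gtt hcfd fklw mxkn lvtax nqaa ykr kql hnexd zjcg gmys cit
Hunk 3: at line 1 remove [gtt,hcfd,fklw] add [xnhg] -> 12 lines: pmq jkz xnhg mxkn lvtax nqaa ykr kql hnexd zjcg gmys cit
Final line count: 12

Answer: 12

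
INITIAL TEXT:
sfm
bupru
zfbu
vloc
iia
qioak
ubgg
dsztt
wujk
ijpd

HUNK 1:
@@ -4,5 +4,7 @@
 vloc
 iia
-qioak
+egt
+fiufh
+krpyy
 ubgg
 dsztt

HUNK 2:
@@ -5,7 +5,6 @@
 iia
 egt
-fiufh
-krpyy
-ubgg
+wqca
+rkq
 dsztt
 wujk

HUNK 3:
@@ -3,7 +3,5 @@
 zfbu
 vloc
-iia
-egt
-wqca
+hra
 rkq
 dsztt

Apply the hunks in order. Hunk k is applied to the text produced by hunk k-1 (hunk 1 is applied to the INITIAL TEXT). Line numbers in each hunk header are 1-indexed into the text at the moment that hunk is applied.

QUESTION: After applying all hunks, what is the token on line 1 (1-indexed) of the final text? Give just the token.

Hunk 1: at line 4 remove [qioak] add [egt,fiufh,krpyy] -> 12 lines: sfm bupru zfbu vloc iia egt fiufh krpyy ubgg dsztt wujk ijpd
Hunk 2: at line 5 remove [fiufh,krpyy,ubgg] add [wqca,rkq] -> 11 lines: sfm bupru zfbu vloc iia egt wqca rkq dsztt wujk ijpd
Hunk 3: at line 3 remove [iia,egt,wqca] add [hra] -> 9 lines: sfm bupru zfbu vloc hra rkq dsztt wujk ijpd
Final line 1: sfm

Answer: sfm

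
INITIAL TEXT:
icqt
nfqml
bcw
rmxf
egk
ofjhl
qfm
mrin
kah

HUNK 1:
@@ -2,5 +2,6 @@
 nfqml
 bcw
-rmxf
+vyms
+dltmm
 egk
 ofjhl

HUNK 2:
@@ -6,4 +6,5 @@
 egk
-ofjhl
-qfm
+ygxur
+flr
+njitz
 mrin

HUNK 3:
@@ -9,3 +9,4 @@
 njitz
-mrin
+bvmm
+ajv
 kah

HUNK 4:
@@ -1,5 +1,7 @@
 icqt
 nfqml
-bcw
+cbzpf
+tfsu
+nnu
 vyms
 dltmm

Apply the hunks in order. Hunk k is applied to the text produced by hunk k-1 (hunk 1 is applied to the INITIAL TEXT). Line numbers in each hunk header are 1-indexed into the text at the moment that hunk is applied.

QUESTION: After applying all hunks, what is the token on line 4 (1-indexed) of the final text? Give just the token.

Answer: tfsu

Derivation:
Hunk 1: at line 2 remove [rmxf] add [vyms,dltmm] -> 10 lines: icqt nfqml bcw vyms dltmm egk ofjhl qfm mrin kah
Hunk 2: at line 6 remove [ofjhl,qfm] add [ygxur,flr,njitz] -> 11 lines: icqt nfqml bcw vyms dltmm egk ygxur flr njitz mrin kah
Hunk 3: at line 9 remove [mrin] add [bvmm,ajv] -> 12 lines: icqt nfqml bcw vyms dltmm egk ygxur flr njitz bvmm ajv kah
Hunk 4: at line 1 remove [bcw] add [cbzpf,tfsu,nnu] -> 14 lines: icqt nfqml cbzpf tfsu nnu vyms dltmm egk ygxur flr njitz bvmm ajv kah
Final line 4: tfsu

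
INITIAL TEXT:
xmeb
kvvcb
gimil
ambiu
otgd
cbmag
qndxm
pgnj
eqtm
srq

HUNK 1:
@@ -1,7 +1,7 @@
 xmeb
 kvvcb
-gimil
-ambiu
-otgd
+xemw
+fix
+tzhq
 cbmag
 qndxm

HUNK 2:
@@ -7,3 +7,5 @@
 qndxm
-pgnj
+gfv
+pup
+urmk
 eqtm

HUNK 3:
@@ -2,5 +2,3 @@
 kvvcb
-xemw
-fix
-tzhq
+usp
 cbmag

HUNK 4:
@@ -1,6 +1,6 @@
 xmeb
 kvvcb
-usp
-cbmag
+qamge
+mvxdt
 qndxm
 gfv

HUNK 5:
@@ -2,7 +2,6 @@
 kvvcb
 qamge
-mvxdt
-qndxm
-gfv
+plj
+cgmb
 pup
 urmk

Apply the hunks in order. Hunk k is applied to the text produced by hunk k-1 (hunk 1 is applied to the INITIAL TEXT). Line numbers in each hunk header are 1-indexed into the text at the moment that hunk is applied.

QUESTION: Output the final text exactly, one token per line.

Hunk 1: at line 1 remove [gimil,ambiu,otgd] add [xemw,fix,tzhq] -> 10 lines: xmeb kvvcb xemw fix tzhq cbmag qndxm pgnj eqtm srq
Hunk 2: at line 7 remove [pgnj] add [gfv,pup,urmk] -> 12 lines: xmeb kvvcb xemw fix tzhq cbmag qndxm gfv pup urmk eqtm srq
Hunk 3: at line 2 remove [xemw,fix,tzhq] add [usp] -> 10 lines: xmeb kvvcb usp cbmag qndxm gfv pup urmk eqtm srq
Hunk 4: at line 1 remove [usp,cbmag] add [qamge,mvxdt] -> 10 lines: xmeb kvvcb qamge mvxdt qndxm gfv pup urmk eqtm srq
Hunk 5: at line 2 remove [mvxdt,qndxm,gfv] add [plj,cgmb] -> 9 lines: xmeb kvvcb qamge plj cgmb pup urmk eqtm srq

Answer: xmeb
kvvcb
qamge
plj
cgmb
pup
urmk
eqtm
srq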